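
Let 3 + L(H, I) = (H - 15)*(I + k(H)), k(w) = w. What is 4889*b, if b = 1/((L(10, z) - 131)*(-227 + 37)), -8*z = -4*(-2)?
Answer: 4889/34010 ≈ 0.14375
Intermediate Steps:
z = -1 (z = -(-1)*(-2)/2 = -⅛*8 = -1)
L(H, I) = -3 + (-15 + H)*(H + I) (L(H, I) = -3 + (H - 15)*(I + H) = -3 + (-15 + H)*(H + I))
b = 1/34010 (b = 1/(((-3 + 10² - 15*10 - 15*(-1) + 10*(-1)) - 131)*(-227 + 37)) = 1/(((-3 + 100 - 150 + 15 - 10) - 131)*(-190)) = 1/((-48 - 131)*(-190)) = 1/(-179*(-190)) = 1/34010 ≈ 2.9403e-5)
4889*b = 4889*(1/34010) = 4889/34010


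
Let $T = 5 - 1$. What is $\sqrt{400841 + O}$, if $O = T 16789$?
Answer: $\sqrt{467997} \approx 684.1$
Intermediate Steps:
$T = 4$ ($T = 5 - 1 = 4$)
$O = 67156$ ($O = 4 \cdot 16789 = 67156$)
$\sqrt{400841 + O} = \sqrt{400841 + 67156} = \sqrt{467997}$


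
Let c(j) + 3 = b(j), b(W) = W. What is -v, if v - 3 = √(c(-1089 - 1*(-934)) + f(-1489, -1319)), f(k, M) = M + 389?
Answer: -3 - 8*I*√17 ≈ -3.0 - 32.985*I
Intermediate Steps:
f(k, M) = 389 + M
c(j) = -3 + j
v = 3 + 8*I*√17 (v = 3 + √((-3 + (-1089 - 1*(-934))) + (389 - 1319)) = 3 + √((-3 + (-1089 + 934)) - 930) = 3 + √((-3 - 155) - 930) = 3 + √(-158 - 930) = 3 + √(-1088) = 3 + 8*I*√17 ≈ 3.0 + 32.985*I)
-v = -(3 + 8*I*√17) = -3 - 8*I*√17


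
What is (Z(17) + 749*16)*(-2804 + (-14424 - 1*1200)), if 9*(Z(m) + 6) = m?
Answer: -1986888532/9 ≈ -2.2077e+8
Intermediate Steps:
Z(m) = -6 + m/9
(Z(17) + 749*16)*(-2804 + (-14424 - 1*1200)) = ((-6 + (1/9)*17) + 749*16)*(-2804 + (-14424 - 1*1200)) = ((-6 + 17/9) + 11984)*(-2804 + (-14424 - 1200)) = (-37/9 + 11984)*(-2804 - 15624) = (107819/9)*(-18428) = -1986888532/9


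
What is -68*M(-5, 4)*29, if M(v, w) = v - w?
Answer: 17748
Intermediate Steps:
-68*M(-5, 4)*29 = -68*(-5 - 1*4)*29 = -68*(-5 - 4)*29 = -68*(-9)*29 = 612*29 = 17748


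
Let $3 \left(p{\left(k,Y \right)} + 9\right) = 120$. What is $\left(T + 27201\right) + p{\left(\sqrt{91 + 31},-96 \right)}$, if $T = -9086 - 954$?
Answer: $17192$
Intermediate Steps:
$p{\left(k,Y \right)} = 31$ ($p{\left(k,Y \right)} = -9 + \frac{1}{3} \cdot 120 = -9 + 40 = 31$)
$T = -10040$
$\left(T + 27201\right) + p{\left(\sqrt{91 + 31},-96 \right)} = \left(-10040 + 27201\right) + 31 = 17161 + 31 = 17192$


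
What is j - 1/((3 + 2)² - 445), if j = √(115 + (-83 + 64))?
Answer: 1/420 + 4*√6 ≈ 9.8003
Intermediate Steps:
j = 4*√6 (j = √(115 - 19) = √96 = 4*√6 ≈ 9.7980)
j - 1/((3 + 2)² - 445) = 4*√6 - 1/((3 + 2)² - 445) = 4*√6 - 1/(5² - 445) = 4*√6 - 1/(25 - 445) = 4*√6 - 1/(-420) = 4*√6 - 1*(-1/420) = 4*√6 + 1/420 = 1/420 + 4*√6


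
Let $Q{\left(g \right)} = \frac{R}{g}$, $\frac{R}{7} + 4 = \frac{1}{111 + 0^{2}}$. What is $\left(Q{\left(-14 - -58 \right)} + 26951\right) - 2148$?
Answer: $\frac{121134751}{4884} \approx 24802.0$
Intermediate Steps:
$R = - \frac{3101}{111}$ ($R = -28 + \frac{7}{111 + 0^{2}} = -28 + \frac{7}{111 + 0} = -28 + \frac{7}{111} = - \frac{3101}{111} \approx -27.937$)
$Q{\left(g \right)} = - \frac{3101}{111 g}$
$\left(Q{\left(-14 - -58 \right)} + 26951\right) - 2148 = \left(- \frac{3101}{111 \left(-14 - -58\right)} + 26951\right) - 2148 = \left(- \frac{3101}{111 \left(-14 + 58\right)} + 26951\right) - 2148 = \left(- \frac{3101}{111 \cdot 44} + 26951\right) - 2148 = \left(\left(- \frac{3101}{111}\right) \frac{1}{44} + 26951\right) - 2148 = \left(- \frac{3101}{4884} + 26951\right) - 2148 = \frac{131625583}{4884} - 2148 = \frac{121134751}{4884}$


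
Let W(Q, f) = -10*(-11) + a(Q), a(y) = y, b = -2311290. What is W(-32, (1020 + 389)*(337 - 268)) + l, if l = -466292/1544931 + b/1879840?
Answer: 22208206317685/290422309104 ≈ 76.469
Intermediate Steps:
W(Q, f) = 110 + Q (W(Q, f) = -10*(-11) + Q = 110 + Q)
l = -444733792427/290422309104 (l = -466292/1544931 - 2311290/1879840 = -466292*1/1544931 - 2311290*1/1879840 = -466292/1544931 - 231129/187984 = -444733792427/290422309104 ≈ -1.5313)
W(-32, (1020 + 389)*(337 - 268)) + l = (110 - 32) - 444733792427/290422309104 = 78 - 444733792427/290422309104 = 22208206317685/290422309104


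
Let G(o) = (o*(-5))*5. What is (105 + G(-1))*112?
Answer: 14560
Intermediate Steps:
G(o) = -25*o (G(o) = -5*o*5 = -25*o)
(105 + G(-1))*112 = (105 - 25*(-1))*112 = (105 + 25)*112 = 130*112 = 14560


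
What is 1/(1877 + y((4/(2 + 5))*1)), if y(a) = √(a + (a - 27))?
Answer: 13139/24662084 - I*√1267/24662084 ≈ 0.00053276 - 1.4433e-6*I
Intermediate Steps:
y(a) = √(-27 + 2*a) (y(a) = √(a + (-27 + a)) = √(-27 + 2*a))
1/(1877 + y((4/(2 + 5))*1)) = 1/(1877 + √(-27 + 2*((4/(2 + 5))*1))) = 1/(1877 + √(-27 + 2*((4/7)*1))) = 1/(1877 + √(-27 + 2*(4/7))) = 1/(1877 + √(-27 + 8/7)) = 1/(1877 + √(-181/7)) = 1/(1877 + I*√1267/7)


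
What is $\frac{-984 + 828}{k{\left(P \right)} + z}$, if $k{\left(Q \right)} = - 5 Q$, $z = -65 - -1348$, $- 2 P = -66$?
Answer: $- \frac{6}{43} \approx -0.13953$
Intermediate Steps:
$P = 33$ ($P = \left(- \frac{1}{2}\right) \left(-66\right) = 33$)
$z = 1283$ ($z = -65 + 1348 = 1283$)
$\frac{-984 + 828}{k{\left(P \right)} + z} = \frac{-984 + 828}{\left(-5\right) 33 + 1283} = - \frac{156}{-165 + 1283} = - \frac{156}{1118} = \left(-156\right) \frac{1}{1118} = - \frac{6}{43}$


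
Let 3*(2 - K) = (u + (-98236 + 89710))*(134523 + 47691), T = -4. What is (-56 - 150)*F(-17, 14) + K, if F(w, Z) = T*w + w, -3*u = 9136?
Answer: 702809140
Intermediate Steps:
u = -9136/3 (u = -1/3*9136 = -9136/3 ≈ -3045.3)
F(w, Z) = -3*w (F(w, Z) = -4*w + w = -3*w)
K = 702819646 (K = 2 - (-9136/3 + (-98236 + 89710))*(134523 + 47691)/3 = 2 - (-9136/3 - 8526)*182214/3 = 2 - (-34714)*182214/9 = 2 - 1/3*(-2108458932) = 2 + 702819644 = 702819646)
(-56 - 150)*F(-17, 14) + K = (-56 - 150)*(-3*(-17)) + 702819646 = -206*51 + 702819646 = -10506 + 702819646 = 702809140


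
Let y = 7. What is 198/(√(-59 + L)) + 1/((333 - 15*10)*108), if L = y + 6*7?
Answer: 1/19764 - 99*I*√10/5 ≈ 5.0597e-5 - 62.613*I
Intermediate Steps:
L = 49 (L = 7 + 6*7 = 7 + 42 = 49)
198/(√(-59 + L)) + 1/((333 - 15*10)*108) = 198/(√(-59 + 49)) + 1/((333 - 15*10)*108) = 198/(√(-10)) + (1/108)/(333 - 150) = 198/((I*√10)) + (1/108)/183 = 198*(-I*√10/10) + (1/183)*(1/108) = -99*I*√10/5 + 1/19764 = 1/19764 - 99*I*√10/5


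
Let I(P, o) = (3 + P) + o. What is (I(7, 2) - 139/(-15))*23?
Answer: 7337/15 ≈ 489.13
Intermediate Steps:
I(P, o) = 3 + P + o
(I(7, 2) - 139/(-15))*23 = ((3 + 7 + 2) - 139/(-15))*23 = (12 - 139*(-1/15))*23 = (12 + 139/15)*23 = (319/15)*23 = 7337/15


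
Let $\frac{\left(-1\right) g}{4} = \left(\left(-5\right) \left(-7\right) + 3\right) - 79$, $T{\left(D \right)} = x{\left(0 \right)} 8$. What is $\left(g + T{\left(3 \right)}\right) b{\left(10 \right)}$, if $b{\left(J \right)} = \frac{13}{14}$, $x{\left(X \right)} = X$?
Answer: $\frac{1066}{7} \approx 152.29$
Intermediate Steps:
$T{\left(D \right)} = 0$ ($T{\left(D \right)} = 0 \cdot 8 = 0$)
$b{\left(J \right)} = \frac{13}{14}$ ($b{\left(J \right)} = 13 \cdot \frac{1}{14} = \frac{13}{14}$)
$g = 164$ ($g = - 4 \left(\left(\left(-5\right) \left(-7\right) + 3\right) - 79\right) = - 4 \left(\left(35 + 3\right) - 79\right) = - 4 \left(38 - 79\right) = \left(-4\right) \left(-41\right) = 164$)
$\left(g + T{\left(3 \right)}\right) b{\left(10 \right)} = \left(164 + 0\right) \frac{13}{14} = 164 \cdot \frac{13}{14} = \frac{1066}{7}$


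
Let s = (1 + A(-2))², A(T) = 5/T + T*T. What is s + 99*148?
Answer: 58633/4 ≈ 14658.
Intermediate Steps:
A(T) = T² + 5/T (A(T) = 5/T + T² = T² + 5/T)
s = 25/4 (s = (1 + (5 + (-2)³)/(-2))² = (1 - (5 - 8)/2)² = (1 - ½*(-3))² = (1 + 3/2)² = (5/2)² = 25/4 ≈ 6.2500)
s + 99*148 = 25/4 + 99*148 = 25/4 + 14652 = 58633/4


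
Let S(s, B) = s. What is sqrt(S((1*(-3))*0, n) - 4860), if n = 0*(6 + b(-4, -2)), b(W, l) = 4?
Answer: 18*I*sqrt(15) ≈ 69.714*I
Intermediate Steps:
n = 0 (n = 0*(6 + 4) = 0*10 = 0)
sqrt(S((1*(-3))*0, n) - 4860) = sqrt((1*(-3))*0 - 4860) = sqrt(-3*0 - 4860) = sqrt(0 - 4860) = sqrt(-4860) = 18*I*sqrt(15)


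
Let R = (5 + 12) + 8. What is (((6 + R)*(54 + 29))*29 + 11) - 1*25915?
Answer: 48713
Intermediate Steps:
R = 25 (R = 17 + 8 = 25)
(((6 + R)*(54 + 29))*29 + 11) - 1*25915 = (((6 + 25)*(54 + 29))*29 + 11) - 1*25915 = ((31*83)*29 + 11) - 25915 = (2573*29 + 11) - 25915 = (74617 + 11) - 25915 = 74628 - 25915 = 48713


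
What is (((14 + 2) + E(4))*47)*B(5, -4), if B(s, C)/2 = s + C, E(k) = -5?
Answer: 1034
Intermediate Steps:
B(s, C) = 2*C + 2*s (B(s, C) = 2*(s + C) = 2*(C + s) = 2*C + 2*s)
(((14 + 2) + E(4))*47)*B(5, -4) = (((14 + 2) - 5)*47)*(2*(-4) + 2*5) = ((16 - 5)*47)*(-8 + 10) = (11*47)*2 = 517*2 = 1034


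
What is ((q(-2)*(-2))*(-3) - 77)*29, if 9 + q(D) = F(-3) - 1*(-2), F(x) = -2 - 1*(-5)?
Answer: -2929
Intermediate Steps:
F(x) = 3 (F(x) = -2 + 5 = 3)
q(D) = -4 (q(D) = -9 + (3 - 1*(-2)) = -9 + (3 + 2) = -9 + 5 = -4)
((q(-2)*(-2))*(-3) - 77)*29 = (-4*(-2)*(-3) - 77)*29 = (8*(-3) - 77)*29 = (-24 - 77)*29 = -101*29 = -2929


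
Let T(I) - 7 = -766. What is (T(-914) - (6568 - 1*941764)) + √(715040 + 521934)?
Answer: 934437 + √1236974 ≈ 9.3555e+5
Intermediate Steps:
T(I) = -759 (T(I) = 7 - 766 = -759)
(T(-914) - (6568 - 1*941764)) + √(715040 + 521934) = (-759 - (6568 - 1*941764)) + √(715040 + 521934) = (-759 - (6568 - 941764)) + √1236974 = (-759 - 1*(-935196)) + √1236974 = (-759 + 935196) + √1236974 = 934437 + √1236974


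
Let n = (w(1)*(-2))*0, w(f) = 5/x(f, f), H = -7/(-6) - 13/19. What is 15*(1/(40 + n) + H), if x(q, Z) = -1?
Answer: 1157/152 ≈ 7.6118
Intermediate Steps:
H = 55/114 (H = -7*(-⅙) - 13*1/19 = 7/6 - 13/19 = 55/114 ≈ 0.48246)
w(f) = -5 (w(f) = 5/(-1) = 5*(-1) = -5)
n = 0 (n = -5*(-2)*0 = 10*0 = 0)
15*(1/(40 + n) + H) = 15*(1/(40 + 0) + 55/114) = 15*(1/40 + 55/114) = 15*(1157/2280) = 1157/152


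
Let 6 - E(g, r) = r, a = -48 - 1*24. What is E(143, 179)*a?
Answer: 12456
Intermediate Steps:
a = -72 (a = -48 - 24 = -72)
E(g, r) = 6 - r
E(143, 179)*a = (6 - 1*179)*(-72) = (6 - 179)*(-72) = -173*(-72) = 12456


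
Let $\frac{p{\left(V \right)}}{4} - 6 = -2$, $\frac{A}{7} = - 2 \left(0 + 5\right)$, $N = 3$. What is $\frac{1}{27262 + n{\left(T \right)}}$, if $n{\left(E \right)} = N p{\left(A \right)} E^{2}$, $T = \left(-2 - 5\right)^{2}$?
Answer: $\frac{1}{142510} \approx 7.017 \cdot 10^{-6}$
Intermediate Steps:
$A = -70$ ($A = 7 \left(- 2 \left(0 + 5\right)\right) = 7 \left(\left(-2\right) 5\right) = 7 \left(-10\right) = -70$)
$p{\left(V \right)} = 16$ ($p{\left(V \right)} = 24 + 4 \left(-2\right) = 24 - 8 = 16$)
$T = 49$ ($T = \left(-7\right)^{2} = 49$)
$n{\left(E \right)} = 48 E^{2}$ ($n{\left(E \right)} = 3 \cdot 16 E^{2} = 48 E^{2}$)
$\frac{1}{27262 + n{\left(T \right)}} = \frac{1}{27262 + 48 \cdot 49^{2}} = \frac{1}{27262 + 48 \cdot 2401} = \frac{1}{27262 + 115248} = \frac{1}{142510}$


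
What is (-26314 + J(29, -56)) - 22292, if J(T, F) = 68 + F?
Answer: -48594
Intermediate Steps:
(-26314 + J(29, -56)) - 22292 = (-26314 + (68 - 56)) - 22292 = (-26314 + 12) - 22292 = -26302 - 22292 = -48594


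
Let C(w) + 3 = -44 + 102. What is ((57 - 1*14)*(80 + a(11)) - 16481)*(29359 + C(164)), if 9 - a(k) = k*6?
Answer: -455681688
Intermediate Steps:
a(k) = 9 - 6*k (a(k) = 9 - k*6 = 9 - 6*k)
C(w) = 55 (C(w) = -3 + (-44 + 102) = -3 + 58 = 55)
((57 - 1*14)*(80 + a(11)) - 16481)*(29359 + C(164)) = ((57 - 1*14)*(80 + (9 - 6*11)) - 16481)*(29359 + 55) = ((57 - 14)*(80 + (9 - 66)) - 16481)*29414 = (43*(80 - 57) - 16481)*29414 = (43*23 - 16481)*29414 = (989 - 16481)*29414 = -15492*29414 = -455681688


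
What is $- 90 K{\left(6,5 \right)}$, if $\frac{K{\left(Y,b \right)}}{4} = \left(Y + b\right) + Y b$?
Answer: $-14760$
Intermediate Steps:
$K{\left(Y,b \right)} = 4 Y + 4 b + 4 Y b$ ($K{\left(Y,b \right)} = 4 \left(\left(Y + b\right) + Y b\right) = 4 \left(Y + b + Y b\right) = 4 Y + 4 b + 4 Y b$)
$- 90 K{\left(6,5 \right)} = - 90 \left(4 \cdot 6 + 4 \cdot 5 + 4 \cdot 6 \cdot 5\right) = - 90 \left(24 + 20 + 120\right) = \left(-90\right) 164 = -14760$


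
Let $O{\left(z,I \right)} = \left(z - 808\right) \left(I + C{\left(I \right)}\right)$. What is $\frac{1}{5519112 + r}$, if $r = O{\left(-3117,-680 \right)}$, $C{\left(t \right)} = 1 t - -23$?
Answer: $\frac{1}{10766837} \approx 9.2878 \cdot 10^{-8}$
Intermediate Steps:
$C{\left(t \right)} = 23 + t$ ($C{\left(t \right)} = t + 23 = 23 + t$)
$O{\left(z,I \right)} = \left(-808 + z\right) \left(23 + 2 I\right)$ ($O{\left(z,I \right)} = \left(z - 808\right) \left(I + \left(23 + I\right)\right) = \left(-808 + z\right) \left(23 + 2 I\right)$)
$r = 5247725$ ($r = -18584 - -1098880 - -2119560 - 3117 \left(23 - 680\right) = -18584 + 1098880 + 2119560 - -2047869 = -18584 + 1098880 + 2119560 + 2047869 = 5247725$)
$\frac{1}{5519112 + r} = \frac{1}{5519112 + 5247725} = \frac{1}{10766837}$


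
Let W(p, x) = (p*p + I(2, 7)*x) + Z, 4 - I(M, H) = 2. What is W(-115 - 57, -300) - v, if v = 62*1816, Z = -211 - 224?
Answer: -84043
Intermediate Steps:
I(M, H) = 2 (I(M, H) = 4 - 1*2 = 4 - 2 = 2)
Z = -435
W(p, x) = -435 + p² + 2*x (W(p, x) = (p*p + 2*x) - 435 = (p² + 2*x) - 435 = -435 + p² + 2*x)
v = 112592
W(-115 - 57, -300) - v = (-435 + (-115 - 57)² + 2*(-300)) - 1*112592 = (-435 + (-172)² - 600) - 112592 = (-435 + 29584 - 600) - 112592 = 28549 - 112592 = -84043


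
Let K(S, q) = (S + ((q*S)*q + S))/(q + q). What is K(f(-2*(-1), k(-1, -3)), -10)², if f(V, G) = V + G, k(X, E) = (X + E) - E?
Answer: 2601/100 ≈ 26.010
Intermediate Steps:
k(X, E) = X (k(X, E) = (E + X) - E = X)
f(V, G) = G + V
K(S, q) = (2*S + S*q²)/(2*q) (K(S, q) = (S + ((S*q)*q + S))/((2*q)) = (S + (S*q² + S))*(1/(2*q)) = (S + (S + S*q²))*(1/(2*q)) = (2*S + S*q²)*(1/(2*q)) = (2*S + S*q²)/(2*q))
K(f(-2*(-1), k(-1, -3)), -10)² = ((-1 - 2*(-1))/(-10) + (½)*(-1 - 2*(-1))*(-10))² = ((-1 + 2)*(-⅒) + (½)*(-1 + 2)*(-10))² = (1*(-⅒) + (½)*1*(-10))² = (-⅒ - 5)² = (-51/10)² = 2601/100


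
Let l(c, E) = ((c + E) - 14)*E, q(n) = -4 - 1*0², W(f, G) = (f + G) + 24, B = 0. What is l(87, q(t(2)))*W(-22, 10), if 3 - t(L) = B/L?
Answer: -3312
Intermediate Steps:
t(L) = 3 (t(L) = 3 - 0/L = 3 - 1*0 = 3 + 0 = 3)
W(f, G) = 24 + G + f (W(f, G) = (G + f) + 24 = 24 + G + f)
q(n) = -4 (q(n) = -4 - 1*0 = -4 + 0 = -4)
l(c, E) = E*(-14 + E + c) (l(c, E) = ((E + c) - 14)*E = (-14 + E + c)*E = E*(-14 + E + c))
l(87, q(t(2)))*W(-22, 10) = (-4*(-14 - 4 + 87))*(24 + 10 - 22) = -4*69*12 = -276*12 = -3312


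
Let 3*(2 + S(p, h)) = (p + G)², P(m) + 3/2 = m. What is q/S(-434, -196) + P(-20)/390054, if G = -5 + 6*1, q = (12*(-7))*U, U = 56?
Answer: -11016945865/146256988164 ≈ -0.075326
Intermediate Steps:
P(m) = -3/2 + m
q = -4704 (q = (12*(-7))*56 = -84*56 = -4704)
G = 1 (G = -5 + 6 = 1)
S(p, h) = -2 + (1 + p)²/3 (S(p, h) = -2 + (p + 1)²/3 = -2 + (1 + p)²/3)
q/S(-434, -196) + P(-20)/390054 = -4704/(-2 + (1 - 434)²/3) + (-3/2 - 20)/390054 = -4704/(-2 + (⅓)*(-433)²) - 43/2*1/390054 = -4704/(-2 + (⅓)*187489) - 43/780108 = -4704/(-2 + 187489/3) - 43/780108 = -4704/187483/3 - 43/780108 = -4704*3/187483 - 43/780108 = -14112/187483 - 43/780108 = -11016945865/146256988164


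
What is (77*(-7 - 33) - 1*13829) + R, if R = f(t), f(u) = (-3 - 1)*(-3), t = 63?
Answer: -16897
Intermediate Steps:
f(u) = 12 (f(u) = -4*(-3) = 12)
R = 12
(77*(-7 - 33) - 1*13829) + R = (77*(-7 - 33) - 1*13829) + 12 = (77*(-40) - 13829) + 12 = (-3080 - 13829) + 12 = -16909 + 12 = -16897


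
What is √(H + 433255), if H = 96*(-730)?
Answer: 5*√14527 ≈ 602.64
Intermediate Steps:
H = -70080
√(H + 433255) = √(-70080 + 433255) = √363175 = 5*√14527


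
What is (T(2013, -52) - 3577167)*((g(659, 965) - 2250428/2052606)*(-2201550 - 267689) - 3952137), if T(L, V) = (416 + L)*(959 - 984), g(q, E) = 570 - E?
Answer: -3636896500430405006200/1026303 ≈ -3.5437e+15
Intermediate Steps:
T(L, V) = -10400 - 25*L (T(L, V) = (416 + L)*(-25) = -10400 - 25*L)
(T(2013, -52) - 3577167)*((g(659, 965) - 2250428/2052606)*(-2201550 - 267689) - 3952137) = ((-10400 - 25*2013) - 3577167)*(((570 - 1*965) - 2250428/2052606)*(-2201550 - 267689) - 3952137) = ((-10400 - 50325) - 3577167)*(((570 - 965) - 2250428*1/2052606)*(-2469239) - 3952137) = (-60725 - 3577167)*((-395 - 1125214/1026303)*(-2469239) - 3952137) = -3637892*(-406514899/1026303*(-2469239) - 3952137) = -3637892*(1003782442691861/1026303 - 3952137) = -3637892*999726352632350/1026303 = -3636896500430405006200/1026303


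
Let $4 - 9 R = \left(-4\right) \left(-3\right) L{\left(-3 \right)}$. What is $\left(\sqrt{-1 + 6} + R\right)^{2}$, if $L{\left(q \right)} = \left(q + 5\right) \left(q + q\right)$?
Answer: $\frac{22309}{81} + \frac{296 \sqrt{5}}{9} \approx 348.96$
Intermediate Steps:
$L{\left(q \right)} = 2 q \left(5 + q\right)$ ($L{\left(q \right)} = \left(5 + q\right) 2 q = 2 q \left(5 + q\right)$)
$R = \frac{148}{9}$ ($R = \frac{4}{9} - \frac{\left(-4\right) \left(-3\right) 2 \left(-3\right) \left(5 - 3\right)}{9} = \frac{4}{9} - \frac{12 \cdot 2 \left(-3\right) 2}{9} = \frac{4}{9} - \frac{12 \left(-12\right)}{9} = \frac{4}{9} - -16 = \frac{4}{9} + 16 = \frac{148}{9} \approx 16.444$)
$\left(\sqrt{-1 + 6} + R\right)^{2} = \left(\sqrt{-1 + 6} + \frac{148}{9}\right)^{2} = \left(\sqrt{5} + \frac{148}{9}\right)^{2} = \left(\frac{148}{9} + \sqrt{5}\right)^{2}$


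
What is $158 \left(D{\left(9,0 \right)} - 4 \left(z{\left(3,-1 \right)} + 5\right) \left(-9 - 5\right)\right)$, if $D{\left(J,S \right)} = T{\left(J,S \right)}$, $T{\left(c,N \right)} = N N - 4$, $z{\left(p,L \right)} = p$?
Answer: $70152$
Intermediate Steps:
$T{\left(c,N \right)} = -4 + N^{2}$ ($T{\left(c,N \right)} = N^{2} - 4 = -4 + N^{2}$)
$D{\left(J,S \right)} = -4 + S^{2}$
$158 \left(D{\left(9,0 \right)} - 4 \left(z{\left(3,-1 \right)} + 5\right) \left(-9 - 5\right)\right) = 158 \left(\left(-4 + 0^{2}\right) - 4 \left(3 + 5\right) \left(-9 - 5\right)\right) = 158 \left(\left(-4 + 0\right) - 4 \cdot 8 \left(-14\right)\right) = 158 \left(-4 - -448\right) = 158 \left(-4 + 448\right) = 158 \cdot 444 = 70152$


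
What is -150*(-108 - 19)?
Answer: 19050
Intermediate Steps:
-150*(-108 - 19) = -150*(-127) = 19050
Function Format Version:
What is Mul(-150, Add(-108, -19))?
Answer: 19050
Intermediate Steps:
Mul(-150, Add(-108, -19)) = Mul(-150, -127) = 19050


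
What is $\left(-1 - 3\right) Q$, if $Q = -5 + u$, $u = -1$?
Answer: $24$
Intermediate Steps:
$Q = -6$ ($Q = -5 - 1 = -6$)
$\left(-1 - 3\right) Q = \left(-1 - 3\right) \left(-6\right) = \left(-4\right) \left(-6\right) = 24$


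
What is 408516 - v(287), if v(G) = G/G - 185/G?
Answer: 117243990/287 ≈ 4.0852e+5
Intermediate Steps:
v(G) = 1 - 185/G
408516 - v(287) = 408516 - (-185 + 287)/287 = 408516 - 102/287 = 117243990/287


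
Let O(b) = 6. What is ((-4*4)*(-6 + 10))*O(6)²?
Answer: -2304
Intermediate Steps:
((-4*4)*(-6 + 10))*O(6)² = ((-4*4)*(-6 + 10))*6² = -16*4*36 = -64*36 = -2304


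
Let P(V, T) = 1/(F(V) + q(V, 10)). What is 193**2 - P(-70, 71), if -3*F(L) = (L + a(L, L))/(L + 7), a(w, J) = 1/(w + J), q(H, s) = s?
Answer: 351517833/9437 ≈ 37249.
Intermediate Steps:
a(w, J) = 1/(J + w)
F(L) = -(L + 1/(2*L))/(3*(7 + L)) (F(L) = -(L + 1/(L + L))/(3*(L + 7)) = -(L + 1/(2*L))/(3*(7 + L)))
P(V, T) = 1/(10 + (-1 - 2*V**2)/(6*V*(7 + V))) (P(V, T) = 1/((-1 - 2*V**2)/(6*V*(7 + V)) + 10) = 1/(10 + (-1 - 2*V**2)/(6*V*(7 + V))))
193**2 - P(-70, 71) = 193**2 - 6*(-70)*(7 - 70)/(-1 + 58*(-70)**2 + 420*(-70)) = 37249 - 6*(-70)*(-63)/(-1 + 58*4900 - 29400) = 37249 - 6*(-70)*(-63)/(-1 + 284200 - 29400) = 37249 - 6*(-70)*(-63)/254799 = 37249 - 1*980/9437 = 37249 - 980/9437 = 351517833/9437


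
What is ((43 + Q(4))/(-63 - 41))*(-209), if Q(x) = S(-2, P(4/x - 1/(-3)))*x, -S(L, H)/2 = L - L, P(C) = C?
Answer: 8987/104 ≈ 86.413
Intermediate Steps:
S(L, H) = 0 (S(L, H) = -2*(L - L) = -2*0 = 0)
Q(x) = 0 (Q(x) = 0*x = 0)
((43 + Q(4))/(-63 - 41))*(-209) = ((43 + 0)/(-63 - 41))*(-209) = (43/(-104))*(-209) = (43*(-1/104))*(-209) = -43/104*(-209) = 8987/104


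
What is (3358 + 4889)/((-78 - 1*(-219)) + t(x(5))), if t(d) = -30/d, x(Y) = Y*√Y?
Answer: 646015/11041 + 5498*√5/11041 ≈ 59.624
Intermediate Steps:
x(Y) = Y^(3/2)
(3358 + 4889)/((-78 - 1*(-219)) + t(x(5))) = (3358 + 4889)/((-78 - 1*(-219)) - 30*√5/25) = 8247/((-78 + 219) - 30*√5/25) = 8247/(141 - 6*√5/5)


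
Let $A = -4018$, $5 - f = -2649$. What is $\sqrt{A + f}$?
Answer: $2 i \sqrt{341} \approx 36.932 i$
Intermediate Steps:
$f = 2654$ ($f = 5 - -2649 = 5 + 2649 = 2654$)
$\sqrt{A + f} = \sqrt{-4018 + 2654} = \sqrt{-1364} = 2 i \sqrt{341}$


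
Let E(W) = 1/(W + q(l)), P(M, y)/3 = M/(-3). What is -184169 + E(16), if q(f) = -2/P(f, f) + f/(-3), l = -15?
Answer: -57644882/313 ≈ -1.8417e+5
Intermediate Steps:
P(M, y) = -M (P(M, y) = 3*(M/(-3)) = 3*(M*(-⅓)) = 3*(-M/3) = -M)
q(f) = 2/f - f/3 (q(f) = -2*(-1/f) + f/(-3) = -(-2)/f + f*(-⅓) = 2/f - f/3)
E(W) = 1/(73/15 + W) (E(W) = 1/(W + (2/(-15) - ⅓*(-15))) = 1/(W + (2*(-1/15) + 5)) = 1/(W + (-2/15 + 5)) = 1/(W + 73/15) = 1/(73/15 + W))
-184169 + E(16) = -184169 + 15/(73 + 15*16) = -184169 + 15/(73 + 240) = -184169 + 15/313 = -57644882/313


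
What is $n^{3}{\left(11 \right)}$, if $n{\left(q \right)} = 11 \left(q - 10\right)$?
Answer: $1331$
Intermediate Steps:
$n{\left(q \right)} = -110 + 11 q$ ($n{\left(q \right)} = 11 \left(-10 + q\right) = -110 + 11 q$)
$n^{3}{\left(11 \right)} = \left(-110 + 11 \cdot 11\right)^{3} = \left(-110 + 121\right)^{3} = 11^{3} = 1331$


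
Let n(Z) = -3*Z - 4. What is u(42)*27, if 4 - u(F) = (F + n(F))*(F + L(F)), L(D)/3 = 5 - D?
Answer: -163836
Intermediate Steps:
L(D) = 15 - 3*D (L(D) = 3*(5 - D) = 15 - 3*D)
n(Z) = -4 - 3*Z
u(F) = 4 - (-4 - 2*F)*(15 - 2*F) (u(F) = 4 - (F + (-4 - 3*F))*(F + (15 - 3*F)) = 4 - (-4 - 2*F)*(15 - 2*F))
u(42)*27 = (64 - 4*42² + 22*42)*27 = (64 - 4*1764 + 924)*27 = (64 - 7056 + 924)*27 = -6068*27 = -163836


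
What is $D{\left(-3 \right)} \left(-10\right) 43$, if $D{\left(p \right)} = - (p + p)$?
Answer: $-2580$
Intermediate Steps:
$D{\left(p \right)} = - 2 p$
$D{\left(-3 \right)} \left(-10\right) 43 = \left(-2\right) \left(-3\right) \left(-10\right) 43 = 6 \left(-10\right) 43 = \left(-60\right) 43 = -2580$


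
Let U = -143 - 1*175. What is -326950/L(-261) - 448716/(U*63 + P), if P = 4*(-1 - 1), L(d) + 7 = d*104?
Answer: 9367910008/272080171 ≈ 34.431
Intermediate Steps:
U = -318 (U = -143 - 175 = -318)
L(d) = -7 + 104*d (L(d) = -7 + d*104 = -7 + 104*d)
P = -8 (P = 4*(-2) = -8)
-326950/L(-261) - 448716/(U*63 + P) = -326950/(-7 + 104*(-261)) - 448716/(-318*63 - 8) = -326950/(-7 - 27144) - 448716/(-20034 - 8) = -326950/(-27151) - 448716/(-20042) = -326950*(-1/27151) - 448716*(-1/20042) = 326950/27151 + 224358/10021 = 9367910008/272080171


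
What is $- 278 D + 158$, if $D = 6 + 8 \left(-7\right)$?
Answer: $14058$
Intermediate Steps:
$D = -50$ ($D = 6 - 56 = -50$)
$- 278 D + 158 = \left(-278\right) \left(-50\right) + 158 = 13900 + 158 = 14058$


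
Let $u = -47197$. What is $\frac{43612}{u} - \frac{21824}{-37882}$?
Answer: $- \frac{10033588}{28837367} \approx -0.34794$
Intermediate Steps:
$\frac{43612}{u} - \frac{21824}{-37882} = \frac{43612}{-47197} - \frac{21824}{-37882} = 43612 \left(- \frac{1}{47197}\right) - - \frac{352}{611} = - \frac{43612}{47197} + \frac{352}{611} = - \frac{10033588}{28837367}$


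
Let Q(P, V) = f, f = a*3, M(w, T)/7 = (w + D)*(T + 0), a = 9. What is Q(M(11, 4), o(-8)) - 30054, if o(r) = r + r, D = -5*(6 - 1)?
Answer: -30027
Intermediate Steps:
D = -25 (D = -5*5 = -25)
M(w, T) = 7*T*(-25 + w) (M(w, T) = 7*((w - 25)*(T + 0)) = 7*((-25 + w)*T) = 7*(T*(-25 + w)) = 7*T*(-25 + w))
o(r) = 2*r
f = 27 (f = 9*3 = 27)
Q(P, V) = 27
Q(M(11, 4), o(-8)) - 30054 = 27 - 30054 = -30027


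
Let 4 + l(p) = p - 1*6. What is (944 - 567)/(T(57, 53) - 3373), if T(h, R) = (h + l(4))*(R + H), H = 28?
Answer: 377/758 ≈ 0.49736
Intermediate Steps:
l(p) = -10 + p (l(p) = -4 + (p - 1*6) = -4 + (p - 6) = -4 + (-6 + p) = -10 + p)
T(h, R) = (-6 + h)*(28 + R) (T(h, R) = (h + (-10 + 4))*(R + 28) = (h - 6)*(28 + R) = (-6 + h)*(28 + R))
(944 - 567)/(T(57, 53) - 3373) = (944 - 567)/((-168 - 6*53 + 28*57 + 53*57) - 3373) = 377/((-168 - 318 + 1596 + 3021) - 3373) = 377/(4131 - 3373) = 377/758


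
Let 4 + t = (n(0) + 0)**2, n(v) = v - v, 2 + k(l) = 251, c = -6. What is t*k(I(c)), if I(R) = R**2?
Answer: -996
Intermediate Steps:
k(l) = 249 (k(l) = -2 + 251 = 249)
n(v) = 0
t = -4 (t = -4 + (0 + 0)**2 = -4 + 0**2 = -4 + 0 = -4)
t*k(I(c)) = -4*249 = -996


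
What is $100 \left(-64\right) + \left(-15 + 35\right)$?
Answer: $-6380$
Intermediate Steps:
$100 \left(-64\right) + \left(-15 + 35\right) = -6400 + 20 = -6380$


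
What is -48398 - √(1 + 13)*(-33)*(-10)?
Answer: -48398 - 330*√14 ≈ -49633.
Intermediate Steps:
-48398 - √(1 + 13)*(-33)*(-10) = -48398 - √14*(-33)*(-10) = -48398 - (-33*√14)*(-10) = -48398 - 330*√14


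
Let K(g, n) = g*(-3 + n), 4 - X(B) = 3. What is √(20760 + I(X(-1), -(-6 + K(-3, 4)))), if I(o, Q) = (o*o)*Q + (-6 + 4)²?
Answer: √20773 ≈ 144.13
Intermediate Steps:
X(B) = 1 (X(B) = 4 - 1*3 = 4 - 3 = 1)
I(o, Q) = 4 + Q*o² (I(o, Q) = o²*Q + (-2)² = Q*o² + 4 = 4 + Q*o²)
√(20760 + I(X(-1), -(-6 + K(-3, 4)))) = √(20760 + (4 - (-6 - 3*(-3 + 4))*1²)) = √(20760 + (4 - (-6 - 3*1)*1)) = √(20760 + (4 - (-6 - 3)*1)) = √(20760 + (4 - 1*(-9)*1)) = √(20760 + (4 + 9*1)) = √(20760 + (4 + 9)) = √(20760 + 13) = √20773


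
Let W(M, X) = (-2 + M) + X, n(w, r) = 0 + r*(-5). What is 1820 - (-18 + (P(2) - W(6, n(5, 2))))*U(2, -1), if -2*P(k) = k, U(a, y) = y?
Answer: 1807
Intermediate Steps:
n(w, r) = -5*r (n(w, r) = 0 - 5*r = -5*r)
P(k) = -k/2
W(M, X) = -2 + M + X
1820 - (-18 + (P(2) - W(6, n(5, 2))))*U(2, -1) = 1820 - (-18 + (-½*2 - (-2 + 6 - 5*2)))*(-1) = 1820 - (-18 + (-1 - (-2 + 6 - 10)))*(-1) = 1820 - (-18 + (-1 - 1*(-6)))*(-1) = 1820 - (-18 + (-1 + 6))*(-1) = 1820 - (-18 + 5)*(-1) = 1820 - (-13)*(-1) = 1820 - 1*13 = 1820 - 13 = 1807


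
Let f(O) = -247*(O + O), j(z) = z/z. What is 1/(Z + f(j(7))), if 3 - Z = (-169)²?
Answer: -1/29052 ≈ -3.4421e-5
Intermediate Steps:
j(z) = 1
f(O) = -494*O
Z = -28558 (Z = 3 - 1*(-169)² = 3 - 1*28561 = 3 - 28561 = -28558)
1/(Z + f(j(7))) = 1/(-28558 - 494*1) = 1/(-28558 - 494) = 1/(-29052) = -1/29052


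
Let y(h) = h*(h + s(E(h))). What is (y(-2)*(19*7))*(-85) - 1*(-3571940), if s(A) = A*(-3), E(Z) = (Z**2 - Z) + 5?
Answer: 2780590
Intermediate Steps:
E(Z) = 5 + Z**2 - Z
s(A) = -3*A
y(h) = h*(-15 - 3*h**2 + 4*h) (y(h) = h*(h - 3*(5 + h**2 - h)) = h*(h + (-15 - 3*h**2 + 3*h)) = h*(-15 - 3*h**2 + 4*h))
(y(-2)*(19*7))*(-85) - 1*(-3571940) = ((-2*(-15 - 3*(-2)**2 + 4*(-2)))*(19*7))*(-85) - 1*(-3571940) = (-2*(-15 - 3*4 - 8)*133)*(-85) + 3571940 = (-2*(-15 - 12 - 8)*133)*(-85) + 3571940 = (-2*(-35)*133)*(-85) + 3571940 = (70*133)*(-85) + 3571940 = 9310*(-85) + 3571940 = -791350 + 3571940 = 2780590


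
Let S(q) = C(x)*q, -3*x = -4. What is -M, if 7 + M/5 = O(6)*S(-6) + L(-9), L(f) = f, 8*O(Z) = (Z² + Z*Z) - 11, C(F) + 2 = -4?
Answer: -2585/2 ≈ -1292.5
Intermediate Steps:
x = 4/3 (x = -⅓*(-4) = 4/3 ≈ 1.3333)
C(F) = -6 (C(F) = -2 - 4 = -6)
O(Z) = -11/8 + Z²/4 (O(Z) = ((Z² + Z*Z) - 11)/8 = ((Z² + Z²) - 11)/8 = (2*Z² - 11)/8 = (-11 + 2*Z²)/8 = -11/8 + Z²/4)
S(q) = -6*q
M = 2585/2 (M = -35 + 5*((-11/8 + (¼)*6²)*(-6*(-6)) - 9) = -35 + 5*((-11/8 + (¼)*36)*36 - 9) = -35 + 5*((-11/8 + 9)*36 - 9) = -35 + 5*((61/8)*36 - 9) = -35 + 5*(549/2 - 9) = -35 + 5*(531/2) = -35 + 2655/2 = 2585/2 ≈ 1292.5)
-M = -1*2585/2 = -2585/2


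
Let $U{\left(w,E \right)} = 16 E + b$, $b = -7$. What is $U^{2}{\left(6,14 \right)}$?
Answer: $47089$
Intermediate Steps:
$U{\left(w,E \right)} = -7 + 16 E$ ($U{\left(w,E \right)} = 16 E - 7 = -7 + 16 E$)
$U^{2}{\left(6,14 \right)} = \left(-7 + 16 \cdot 14\right)^{2} = \left(-7 + 224\right)^{2} = 217^{2} = 47089$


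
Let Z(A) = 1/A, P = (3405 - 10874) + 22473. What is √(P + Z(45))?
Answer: √3375905/15 ≈ 122.49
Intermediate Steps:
P = 15004 (P = -7469 + 22473 = 15004)
√(P + Z(45)) = √(15004 + 1/45) = √(675181/45) = √3375905/15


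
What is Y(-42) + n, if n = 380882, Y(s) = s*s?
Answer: 382646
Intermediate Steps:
Y(s) = s²
Y(-42) + n = (-42)² + 380882 = 1764 + 380882 = 382646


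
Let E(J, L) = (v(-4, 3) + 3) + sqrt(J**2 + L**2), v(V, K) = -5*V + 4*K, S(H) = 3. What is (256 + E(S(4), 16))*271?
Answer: 78861 + 271*sqrt(265) ≈ 83273.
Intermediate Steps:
E(J, L) = 35 + sqrt(J**2 + L**2) (E(J, L) = ((-5*(-4) + 4*3) + 3) + sqrt(J**2 + L**2) = ((20 + 12) + 3) + sqrt(J**2 + L**2) = (32 + 3) + sqrt(J**2 + L**2) = 35 + sqrt(J**2 + L**2))
(256 + E(S(4), 16))*271 = (256 + (35 + sqrt(3**2 + 16**2)))*271 = (256 + (35 + sqrt(9 + 256)))*271 = (256 + (35 + sqrt(265)))*271 = (291 + sqrt(265))*271 = 78861 + 271*sqrt(265)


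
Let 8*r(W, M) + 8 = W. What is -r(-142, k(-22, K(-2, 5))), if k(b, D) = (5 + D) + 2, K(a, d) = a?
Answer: 75/4 ≈ 18.750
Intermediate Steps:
k(b, D) = 7 + D
r(W, M) = -1 + W/8
-r(-142, k(-22, K(-2, 5))) = -(-1 + (1/8)*(-142)) = -(-1 - 71/4) = -1*(-75/4) = 75/4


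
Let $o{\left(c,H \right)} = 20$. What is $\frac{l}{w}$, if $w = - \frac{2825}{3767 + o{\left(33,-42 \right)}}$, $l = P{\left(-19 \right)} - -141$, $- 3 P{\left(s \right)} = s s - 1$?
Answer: $- \frac{79527}{2825} \approx -28.151$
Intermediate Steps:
$P{\left(s \right)} = \frac{1}{3} - \frac{s^{2}}{3}$ ($P{\left(s \right)} = - \frac{s s - 1}{3} = - \frac{s^{2} - 1}{3} = - \frac{-1 + s^{2}}{3} = \frac{1}{3} - \frac{s^{2}}{3}$)
$l = 21$ ($l = \left(\frac{1}{3} - \frac{\left(-19\right)^{2}}{3}\right) - -141 = \left(\frac{1}{3} - \frac{361}{3}\right) + 141 = -120 + 141 = 21$)
$w = - \frac{2825}{3787}$ ($w = - \frac{2825}{3767 + 20} = - \frac{2825}{3787} \approx -0.74597$)
$\frac{l}{w} = \frac{21}{- \frac{2825}{3787}} = 21 \left(- \frac{3787}{2825}\right) = - \frac{79527}{2825}$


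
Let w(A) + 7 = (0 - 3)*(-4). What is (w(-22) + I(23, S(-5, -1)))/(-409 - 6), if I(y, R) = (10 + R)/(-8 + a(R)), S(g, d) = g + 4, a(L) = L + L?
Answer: -41/4150 ≈ -0.0098795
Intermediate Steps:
a(L) = 2*L
w(A) = 5 (w(A) = -7 + (0 - 3)*(-4) = -7 - 3*(-4) = -7 + 12 = 5)
S(g, d) = 4 + g
I(y, R) = (10 + R)/(-8 + 2*R)
(w(-22) + I(23, S(-5, -1)))/(-409 - 6) = (5 + (10 + (4 - 5))/(2*(-4 + (4 - 5))))/(-409 - 6) = (5 + (10 - 1)/(2*(-4 - 1)))/(-415) = (5 + (1/2)*9/(-5))*(-1/415) = (5 + (1/2)*(-1/5)*9)*(-1/415) = (5 - 9/10)*(-1/415) = (41/10)*(-1/415) = -41/4150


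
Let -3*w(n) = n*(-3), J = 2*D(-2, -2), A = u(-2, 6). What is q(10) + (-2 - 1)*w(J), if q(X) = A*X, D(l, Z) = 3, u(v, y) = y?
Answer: 42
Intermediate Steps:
A = 6
q(X) = 6*X
J = 6 (J = 2*3 = 6)
w(n) = n (w(n) = -n*(-3)/3 = -(-1)*n = n)
q(10) + (-2 - 1)*w(J) = 6*10 + (-2 - 1)*6 = 60 - 3*6 = 60 - 18 = 42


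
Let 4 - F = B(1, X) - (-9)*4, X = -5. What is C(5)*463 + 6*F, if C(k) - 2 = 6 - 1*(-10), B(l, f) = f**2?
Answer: 7992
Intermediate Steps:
F = -57 (F = 4 - ((-5)**2 - (-9)*4) = 4 - (25 - 1*(-36)) = 4 - (25 + 36) = 4 - 1*61 = 4 - 61 = -57)
C(k) = 18 (C(k) = 2 + (6 - 1*(-10)) = 2 + (6 + 10) = 2 + 16 = 18)
C(5)*463 + 6*F = 18*463 + 6*(-57) = 8334 - 342 = 7992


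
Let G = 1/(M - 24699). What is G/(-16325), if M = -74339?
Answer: 1/1616795350 ≈ 6.1851e-10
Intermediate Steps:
G = -1/99038 (G = 1/(-74339 - 24699) = 1/(-99038) = -1/99038 ≈ -1.0097e-5)
G/(-16325) = -1/99038/(-16325) = -1/99038*(-1/16325) = 1/1616795350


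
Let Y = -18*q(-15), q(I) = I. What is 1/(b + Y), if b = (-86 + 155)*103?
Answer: 1/7377 ≈ 0.00013556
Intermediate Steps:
b = 7107 (b = 69*103 = 7107)
Y = 270 (Y = -18*(-15) = 270)
1/(b + Y) = 1/(7107 + 270) = 1/7377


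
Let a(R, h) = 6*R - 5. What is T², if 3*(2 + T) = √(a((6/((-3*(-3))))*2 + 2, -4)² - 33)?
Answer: 76/3 - 32*√3/3 ≈ 6.8581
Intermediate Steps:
a(R, h) = -5 + 6*R
T = -2 + 8*√3/3 (T = -2 + √((-5 + 6*((6/((-3*(-3))))*2 + 2))² - 33)/3 = -2 + √((-5 + 6*((6/9)*2 + 2))² - 33)/3 = -2 + √((-5 + 6*((6*(⅑))*2 + 2))² - 33)/3 = -2 + √((-5 + 6*((⅔)*2 + 2))² - 33)/3 = -2 + √((-5 + 6*(4/3 + 2))² - 33)/3 = -2 + √((-5 + 6*(10/3))² - 33)/3 = -2 + √((-5 + 20)² - 33)/3 = -2 + √(15² - 33)/3 = -2 + √(225 - 33)/3 = -2 + √192/3 = -2 + (8*√3)/3 = -2 + 8*√3/3 ≈ 2.6188)
T² = (-2 + 8*√3/3)²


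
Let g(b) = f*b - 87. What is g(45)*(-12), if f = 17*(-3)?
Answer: 28584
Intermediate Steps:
f = -51
g(b) = -87 - 51*b (g(b) = -51*b - 87 = -87 - 51*b)
g(45)*(-12) = (-87 - 51*45)*(-12) = (-87 - 2295)*(-12) = -2382*(-12) = 28584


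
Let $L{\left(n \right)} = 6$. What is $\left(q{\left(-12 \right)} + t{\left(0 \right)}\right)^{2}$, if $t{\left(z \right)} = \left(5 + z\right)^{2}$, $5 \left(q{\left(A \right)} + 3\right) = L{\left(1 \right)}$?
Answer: $\frac{13456}{25} \approx 538.24$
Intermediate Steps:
$q{\left(A \right)} = - \frac{9}{5}$ ($q{\left(A \right)} = -3 + \frac{1}{5} \cdot 6 = -3 + \frac{6}{5} = - \frac{9}{5}$)
$\left(q{\left(-12 \right)} + t{\left(0 \right)}\right)^{2} = \left(- \frac{9}{5} + \left(5 + 0\right)^{2}\right)^{2} = \left(- \frac{9}{5} + 5^{2}\right)^{2} = \left(- \frac{9}{5} + 25\right)^{2} = \left(\frac{116}{5}\right)^{2} = \frac{13456}{25}$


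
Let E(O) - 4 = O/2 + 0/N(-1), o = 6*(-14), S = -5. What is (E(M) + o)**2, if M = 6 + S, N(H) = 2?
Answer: 25281/4 ≈ 6320.3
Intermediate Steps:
M = 1 (M = 6 - 5 = 1)
o = -84
E(O) = 4 + O/2 (E(O) = 4 + (O/2 + 0/2) = 4 + (O*(1/2) + 0*(1/2)) = 4 + (O/2 + 0) = 4 + O/2)
(E(M) + o)**2 = ((4 + (1/2)*1) - 84)**2 = ((4 + 1/2) - 84)**2 = (9/2 - 84)**2 = (-159/2)**2 = 25281/4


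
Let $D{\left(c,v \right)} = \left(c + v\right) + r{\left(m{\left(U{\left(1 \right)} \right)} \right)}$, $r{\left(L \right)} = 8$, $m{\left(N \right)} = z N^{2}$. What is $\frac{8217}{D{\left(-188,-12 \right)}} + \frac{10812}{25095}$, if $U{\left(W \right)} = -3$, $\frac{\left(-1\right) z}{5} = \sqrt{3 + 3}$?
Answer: $- \frac{22681079}{535360} \approx -42.366$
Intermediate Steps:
$z = - 5 \sqrt{6}$ ($z = - 5 \sqrt{3 + 3} = - 5 \sqrt{6} \approx -12.247$)
$m{\left(N \right)} = - 5 \sqrt{6} N^{2}$
$D{\left(c,v \right)} = 8 + c + v$ ($D{\left(c,v \right)} = \left(c + v\right) + 8 = 8 + c + v$)
$\frac{8217}{D{\left(-188,-12 \right)}} + \frac{10812}{25095} = \frac{8217}{8 - 188 - 12} + \frac{10812}{25095} = \frac{8217}{-192} + 10812 \cdot \frac{1}{25095} = 8217 \left(- \frac{1}{192}\right) + \frac{3604}{8365} = - \frac{2739}{64} + \frac{3604}{8365} = - \frac{22681079}{535360}$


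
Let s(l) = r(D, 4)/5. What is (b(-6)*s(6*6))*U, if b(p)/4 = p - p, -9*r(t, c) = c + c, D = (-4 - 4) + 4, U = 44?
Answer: 0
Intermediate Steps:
D = -4 (D = -8 + 4 = -4)
r(t, c) = -2*c/9 (r(t, c) = -(c + c)/9 = -2*c/9)
b(p) = 0 (b(p) = 4*(p - p) = 4*0 = 0)
s(l) = -8/45 (s(l) = -2/9*4/5 = -8/9*1/5 = -8/45)
(b(-6)*s(6*6))*U = (0*(-8/45))*44 = 0*44 = 0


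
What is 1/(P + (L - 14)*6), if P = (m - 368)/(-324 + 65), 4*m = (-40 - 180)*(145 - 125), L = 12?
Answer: -259/1640 ≈ -0.15793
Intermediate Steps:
m = -1100 (m = ((-40 - 180)*(145 - 125))/4 = (-220*20)/4 = (1/4)*(-4400) = -1100)
P = 1468/259 (P = (-1100 - 368)/(-324 + 65) = -1468/(-259) = -1468*(-1/259) = 1468/259 ≈ 5.6680)
1/(P + (L - 14)*6) = 1/(1468/259 + (12 - 14)*6) = 1/(1468/259 - 2*6) = 1/(1468/259 - 12) = 1/(-1640/259) = -259/1640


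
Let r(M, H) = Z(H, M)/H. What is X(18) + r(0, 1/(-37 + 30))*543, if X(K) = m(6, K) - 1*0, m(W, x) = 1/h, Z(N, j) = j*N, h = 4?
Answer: ¼ ≈ 0.25000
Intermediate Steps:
Z(N, j) = N*j
r(M, H) = M (r(M, H) = (H*M)/H = M)
m(W, x) = ¼ (m(W, x) = 1/4 = ¼)
X(K) = ¼ (X(K) = ¼ - 1*0 = ¼ + 0 = ¼)
X(18) + r(0, 1/(-37 + 30))*543 = ¼ + 0*543 = ¼ + 0 = ¼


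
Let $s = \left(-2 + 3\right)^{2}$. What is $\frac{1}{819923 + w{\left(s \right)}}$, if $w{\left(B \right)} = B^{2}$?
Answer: $\frac{1}{819924} \approx 1.2196 \cdot 10^{-6}$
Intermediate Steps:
$s = 1$ ($s = 1^{2} = 1$)
$\frac{1}{819923 + w{\left(s \right)}} = \frac{1}{819923 + 1^{2}} = \frac{1}{819923 + 1} = \frac{1}{819924}$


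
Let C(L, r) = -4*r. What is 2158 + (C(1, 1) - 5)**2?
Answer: 2239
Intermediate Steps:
2158 + (C(1, 1) - 5)**2 = 2158 + (-4*1 - 5)**2 = 2158 + (-4 - 5)**2 = 2158 + (-9)**2 = 2158 + 81 = 2239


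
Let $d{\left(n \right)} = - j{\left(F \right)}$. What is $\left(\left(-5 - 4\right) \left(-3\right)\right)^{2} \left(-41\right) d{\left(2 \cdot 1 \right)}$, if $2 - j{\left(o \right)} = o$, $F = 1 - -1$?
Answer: $0$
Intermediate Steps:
$F = 2$ ($F = 1 + 1 = 2$)
$j{\left(o \right)} = 2 - o$
$d{\left(n \right)} = 0$ ($d{\left(n \right)} = - (2 - 2) = \left(-1\right) 0 = 0$)
$\left(\left(-5 - 4\right) \left(-3\right)\right)^{2} \left(-41\right) d{\left(2 \cdot 1 \right)} = \left(\left(-5 - 4\right) \left(-3\right)\right)^{2} \left(-41\right) 0 = \left(\left(-9\right) \left(-3\right)\right)^{2} \left(-41\right) 0 = 27^{2} \left(-41\right) 0 = 729 \left(-41\right) 0 = \left(-29889\right) 0 = 0$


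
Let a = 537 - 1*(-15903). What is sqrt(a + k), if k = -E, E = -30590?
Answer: sqrt(47030) ≈ 216.86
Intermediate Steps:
a = 16440 (a = 537 + 15903 = 16440)
k = 30590 (k = -1*(-30590) = 30590)
sqrt(a + k) = sqrt(16440 + 30590) = sqrt(47030)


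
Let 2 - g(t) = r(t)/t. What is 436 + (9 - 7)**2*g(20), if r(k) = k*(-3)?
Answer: 456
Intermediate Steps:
r(k) = -3*k
g(t) = 5 (g(t) = 2 - (-3*t)/t = 2 - 1*(-3) = 2 + 3 = 5)
436 + (9 - 7)**2*g(20) = 436 + (9 - 7)**2*5 = 436 + 2**2*5 = 436 + 4*5 = 436 + 20 = 456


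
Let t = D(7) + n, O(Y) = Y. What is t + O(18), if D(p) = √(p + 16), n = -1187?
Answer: -1169 + √23 ≈ -1164.2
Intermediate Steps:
D(p) = √(16 + p)
t = -1187 + √23 (t = √(16 + 7) - 1187 = √23 - 1187 = -1187 + √23 ≈ -1182.2)
t + O(18) = (-1187 + √23) + 18 = -1169 + √23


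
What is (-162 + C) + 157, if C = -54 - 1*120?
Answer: -179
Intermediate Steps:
C = -174 (C = -54 - 120 = -174)
(-162 + C) + 157 = (-162 - 174) + 157 = -336 + 157 = -179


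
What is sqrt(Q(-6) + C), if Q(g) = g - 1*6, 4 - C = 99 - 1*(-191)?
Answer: I*sqrt(298) ≈ 17.263*I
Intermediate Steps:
C = -286 (C = 4 - (99 - 1*(-191)) = 4 - (99 + 191) = 4 - 1*290 = 4 - 290 = -286)
Q(g) = -6 + g (Q(g) = g - 6 = -6 + g)
sqrt(Q(-6) + C) = sqrt((-6 - 6) - 286) = sqrt(-12 - 286) = sqrt(-298) = I*sqrt(298)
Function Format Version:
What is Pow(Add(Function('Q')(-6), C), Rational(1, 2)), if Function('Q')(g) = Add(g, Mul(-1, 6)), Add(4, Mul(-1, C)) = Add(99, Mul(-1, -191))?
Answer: Mul(I, Pow(298, Rational(1, 2))) ≈ Mul(17.263, I)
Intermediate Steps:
C = -286 (C = Add(4, Mul(-1, Add(99, Mul(-1, -191)))) = Add(4, Mul(-1, Add(99, 191))) = Add(4, Mul(-1, 290)) = Add(4, -290) = -286)
Function('Q')(g) = Add(-6, g) (Function('Q')(g) = Add(g, -6) = Add(-6, g))
Pow(Add(Function('Q')(-6), C), Rational(1, 2)) = Pow(Add(Add(-6, -6), -286), Rational(1, 2)) = Pow(Add(-12, -286), Rational(1, 2)) = Pow(-298, Rational(1, 2)) = Mul(I, Pow(298, Rational(1, 2)))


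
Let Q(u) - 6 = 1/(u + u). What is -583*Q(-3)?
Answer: -20405/6 ≈ -3400.8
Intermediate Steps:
Q(u) = 6 + 1/(2*u) (Q(u) = 6 + 1/(u + u) = 6 + 1/(2*u))
-583*Q(-3) = -583*(6 + (½)/(-3)) = -583*(6 + (½)*(-⅓)) = -583*(6 - ⅙) = -583*35/6 = -20405/6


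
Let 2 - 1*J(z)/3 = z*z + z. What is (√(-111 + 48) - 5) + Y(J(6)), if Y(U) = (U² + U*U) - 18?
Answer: 28777 + 3*I*√7 ≈ 28777.0 + 7.9373*I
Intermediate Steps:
J(z) = 6 - 3*z - 3*z² (J(z) = 6 - 3*(z*z + z) = 6 - 3*(z² + z) = 6 - 3*(z + z²) = 6 + (-3*z - 3*z²) = 6 - 3*z - 3*z²)
Y(U) = -18 + 2*U² (Y(U) = (U² + U²) - 18 = 2*U² - 18 = -18 + 2*U²)
(√(-111 + 48) - 5) + Y(J(6)) = (√(-111 + 48) - 5) + (-18 + 2*(6 - 3*6 - 3*6²)²) = (√(-63) - 5) + (-18 + 2*(6 - 18 - 3*36)²) = (3*I*√7 - 5) + (-18 + 2*(6 - 18 - 108)²) = (-5 + 3*I*√7) + (-18 + 2*(-120)²) = (-5 + 3*I*√7) + (-18 + 2*14400) = (-5 + 3*I*√7) + (-18 + 28800) = (-5 + 3*I*√7) + 28782 = 28777 + 3*I*√7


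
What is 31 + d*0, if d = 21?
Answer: 31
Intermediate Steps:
31 + d*0 = 31 + 21*0 = 31 + 0 = 31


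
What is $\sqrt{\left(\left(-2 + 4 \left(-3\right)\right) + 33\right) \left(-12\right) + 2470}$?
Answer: $\sqrt{2242} \approx 47.35$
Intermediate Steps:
$\sqrt{\left(\left(-2 + 4 \left(-3\right)\right) + 33\right) \left(-12\right) + 2470} = \sqrt{\left(\left(-2 - 12\right) + 33\right) \left(-12\right) + 2470} = \sqrt{\left(-14 + 33\right) \left(-12\right) + 2470} = \sqrt{19 \left(-12\right) + 2470} = \sqrt{-228 + 2470} = \sqrt{2242}$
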